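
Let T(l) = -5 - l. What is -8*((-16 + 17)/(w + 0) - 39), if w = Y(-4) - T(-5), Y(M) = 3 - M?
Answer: 2176/7 ≈ 310.86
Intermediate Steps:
w = 7 (w = (3 - 1*(-4)) - (-5 - 1*(-5)) = (3 + 4) - (-5 + 5) = 7 - 1*0 = 7 + 0 = 7)
-8*((-16 + 17)/(w + 0) - 39) = -8*((-16 + 17)/(7 + 0) - 39) = -8*(1/7 - 39) = -8*(1*(⅐) - 39) = -8*(⅐ - 39) = -8*(-272/7) = 2176/7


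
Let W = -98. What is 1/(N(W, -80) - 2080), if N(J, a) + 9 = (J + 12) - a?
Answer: -1/2095 ≈ -0.00047733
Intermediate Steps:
N(J, a) = 3 + J - a (N(J, a) = -9 + ((J + 12) - a) = -9 + ((12 + J) - a) = -9 + (12 + J - a) = 3 + J - a)
1/(N(W, -80) - 2080) = 1/((3 - 98 - 1*(-80)) - 2080) = 1/((3 - 98 + 80) - 2080) = 1/(-15 - 2080) = 1/(-2095) = -1/2095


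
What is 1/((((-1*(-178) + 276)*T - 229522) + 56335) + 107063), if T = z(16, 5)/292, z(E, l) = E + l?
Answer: -146/9649337 ≈ -1.5131e-5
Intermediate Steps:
T = 21/292 (T = (16 + 5)/292 = 21*(1/292) = 21/292 ≈ 0.071918)
1/((((-1*(-178) + 276)*T - 229522) + 56335) + 107063) = 1/((((-1*(-178) + 276)*(21/292) - 229522) + 56335) + 107063) = 1/((((178 + 276)*(21/292) - 229522) + 56335) + 107063) = 1/(((454*(21/292) - 229522) + 56335) + 107063) = 1/(((4767/146 - 229522) + 56335) + 107063) = 1/((-33505445/146 + 56335) + 107063) = 1/(-25280535/146 + 107063) = 1/(-9649337/146) = -146/9649337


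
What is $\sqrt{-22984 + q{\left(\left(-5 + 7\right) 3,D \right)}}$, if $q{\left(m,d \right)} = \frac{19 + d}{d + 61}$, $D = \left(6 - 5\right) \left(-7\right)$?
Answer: $\frac{i \sqrt{206854}}{3} \approx 151.6 i$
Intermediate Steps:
$D = -7$ ($D = 1 \left(-7\right) = -7$)
$q{\left(m,d \right)} = \frac{19 + d}{61 + d}$
$\sqrt{-22984 + q{\left(\left(-5 + 7\right) 3,D \right)}} = \sqrt{-22984 + \frac{19 - 7}{61 - 7}} = \sqrt{-22984 + \frac{1}{54} \cdot 12} = \sqrt{-22984 + \frac{2}{9}} = \sqrt{- \frac{206854}{9}} = \frac{i \sqrt{206854}}{3}$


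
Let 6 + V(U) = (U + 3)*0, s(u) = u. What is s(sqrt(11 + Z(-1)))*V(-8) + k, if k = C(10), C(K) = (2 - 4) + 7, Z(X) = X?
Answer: 5 - 6*sqrt(10) ≈ -13.974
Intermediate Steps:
C(K) = 5 (C(K) = -2 + 7 = 5)
k = 5
V(U) = -6 (V(U) = -6 + (U + 3)*0 = -6 + (3 + U)*0 = -6 + 0 = -6)
s(sqrt(11 + Z(-1)))*V(-8) + k = sqrt(11 - 1)*(-6) + 5 = sqrt(10)*(-6) + 5 = -6*sqrt(10) + 5 = 5 - 6*sqrt(10)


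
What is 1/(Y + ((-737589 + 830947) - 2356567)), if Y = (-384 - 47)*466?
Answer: -1/2464055 ≈ -4.0584e-7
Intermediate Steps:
Y = -200846 (Y = -431*466 = -200846)
1/(Y + ((-737589 + 830947) - 2356567)) = 1/(-200846 + ((-737589 + 830947) - 2356567)) = 1/(-200846 + (93358 - 2356567)) = 1/(-200846 - 2263209) = 1/(-2464055) = -1/2464055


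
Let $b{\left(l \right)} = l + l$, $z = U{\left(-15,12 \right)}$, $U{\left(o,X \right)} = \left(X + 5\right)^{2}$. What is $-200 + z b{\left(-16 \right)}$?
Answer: $-9448$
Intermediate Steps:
$U{\left(o,X \right)} = \left(5 + X\right)^{2}$
$z = 289$ ($z = \left(5 + 12\right)^{2} = 17^{2} = 289$)
$b{\left(l \right)} = 2 l$
$-200 + z b{\left(-16 \right)} = -200 + 289 \cdot 2 \left(-16\right) = -200 + 289 \left(-32\right) = -200 - 9248 = -9448$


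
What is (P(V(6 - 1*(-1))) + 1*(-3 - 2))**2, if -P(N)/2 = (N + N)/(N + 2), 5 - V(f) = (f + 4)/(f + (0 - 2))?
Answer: 484/9 ≈ 53.778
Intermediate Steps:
V(f) = 5 - (4 + f)/(-2 + f) (V(f) = 5 - (f + 4)/(f + (0 - 2)) = 5 - (4 + f)/(f - 2) = 5 - (4 + f)/(-2 + f))
P(N) = -4*N/(2 + N) (P(N) = -2*(N + N)/(N + 2) = -2*2*N/(2 + N) = -4*N/(2 + N))
(P(V(6 - 1*(-1))) + 1*(-3 - 2))**2 = (-4*2*(-7 + 2*(6 - 1*(-1)))/(-2 + (6 - 1*(-1)))/(2 + 2*(-7 + 2*(6 - 1*(-1)))/(-2 + (6 - 1*(-1)))) + 1*(-3 - 2))**2 = (-4*2*(-7 + 2*(6 + 1))/(-2 + (6 + 1))/(2 + 2*(-7 + 2*(6 + 1))/(-2 + (6 + 1))) + 1*(-5))**2 = (-4*2*(-7 + 2*7)/(-2 + 7)/(2 + 2*(-7 + 2*7)/(-2 + 7)) - 5)**2 = (-4*2*(-7 + 14)/5/(2 + 2*(-7 + 14)/5) - 5)**2 = (-4*2*(1/5)*7/(2 + 2*(1/5)*7) - 5)**2 = (-4*14/5/(2 + 14/5) - 5)**2 = (-4*14/5/24/5 - 5)**2 = (-4*14/5*5/24 - 5)**2 = (-7/3 - 5)**2 = (-22/3)**2 = 484/9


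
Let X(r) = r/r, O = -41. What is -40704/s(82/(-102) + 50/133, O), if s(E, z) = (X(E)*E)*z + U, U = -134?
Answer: 276095232/789899 ≈ 349.53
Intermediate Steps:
X(r) = 1
s(E, z) = -134 + E*z (s(E, z) = (1*E)*z - 134 = E*z - 134 = -134 + E*z)
-40704/s(82/(-102) + 50/133, O) = -40704/(-134 + (82/(-102) + 50/133)*(-41)) = -40704/(-134 + (82*(-1/102) + 50*(1/133))*(-41)) = -40704/(-134 + (-41/51 + 50/133)*(-41)) = -40704/(-134 - 2903/6783*(-41)) = -40704/(-134 + 119023/6783) = -40704/(-789899/6783) = -40704*(-6783/789899) = 276095232/789899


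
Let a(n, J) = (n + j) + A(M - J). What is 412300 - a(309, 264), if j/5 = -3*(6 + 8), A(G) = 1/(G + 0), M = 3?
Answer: 107584462/261 ≈ 4.1220e+5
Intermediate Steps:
A(G) = 1/G
j = -210 (j = 5*(-3*(6 + 8)) = 5*(-3*14) = 5*(-42) = -210)
a(n, J) = -210 + n + 1/(3 - J) (a(n, J) = (n - 210) + 1/(3 - J) = (-210 + n) + 1/(3 - J) = -210 + n + 1/(3 - J))
412300 - a(309, 264) = 412300 - (-1 + (-210 + 309)*(-3 + 264))/(-3 + 264) = 412300 - (-1 + 99*261)/261 = 412300 - (-1 + 25839)/261 = 412300 - 25838/261 = 107584462/261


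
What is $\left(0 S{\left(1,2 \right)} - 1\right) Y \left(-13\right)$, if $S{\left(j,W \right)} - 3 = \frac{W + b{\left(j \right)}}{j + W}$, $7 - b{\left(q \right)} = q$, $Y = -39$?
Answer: $-507$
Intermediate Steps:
$b{\left(q \right)} = 7 - q$
$S{\left(j,W \right)} = 3 + \frac{7 + W - j}{W + j}$ ($S{\left(j,W \right)} = 3 + \frac{W - \left(-7 + j\right)}{j + W} = 3 + \frac{7 + W - j}{W + j}$)
$\left(0 S{\left(1,2 \right)} - 1\right) Y \left(-13\right) = \left(0 \frac{7 + 2 \cdot 1 + 4 \cdot 2}{2 + 1} - 1\right) \left(-39\right) \left(-13\right) = \left(0 \frac{7 + 2 + 8}{3} - 1\right) \left(-39\right) \left(-13\right) = \left(0 \cdot \frac{1}{3} \cdot 17 - 1\right) \left(-39\right) \left(-13\right) = \left(0 \cdot \frac{17}{3} - 1\right) \left(-39\right) \left(-13\right) = \left(0 - 1\right) \left(-39\right) \left(-13\right) = \left(-1\right) \left(-39\right) \left(-13\right) = 39 \left(-13\right) = -507$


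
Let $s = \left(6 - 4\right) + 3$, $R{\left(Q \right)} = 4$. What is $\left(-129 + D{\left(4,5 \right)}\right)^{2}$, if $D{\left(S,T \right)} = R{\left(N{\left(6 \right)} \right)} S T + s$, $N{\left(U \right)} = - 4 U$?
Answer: $1936$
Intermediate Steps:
$s = 5$ ($s = 2 + 3 = 5$)
$D{\left(S,T \right)} = 5 + 4 S T$ ($D{\left(S,T \right)} = 4 S T + 5 = 5 + 4 S T$)
$\left(-129 + D{\left(4,5 \right)}\right)^{2} = \left(-129 + \left(5 + 4 \cdot 4 \cdot 5\right)\right)^{2} = \left(-129 + \left(5 + 80\right)\right)^{2} = \left(-129 + 85\right)^{2} = \left(-44\right)^{2} = 1936$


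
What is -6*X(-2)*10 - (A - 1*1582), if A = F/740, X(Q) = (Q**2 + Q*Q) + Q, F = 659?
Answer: 903621/740 ≈ 1221.1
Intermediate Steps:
X(Q) = Q + 2*Q**2 (X(Q) = (Q**2 + Q**2) + Q = 2*Q**2 + Q = Q + 2*Q**2)
A = 659/740 ≈ 0.89054
-6*X(-2)*10 - (A - 1*1582) = -(-12)*(1 + 2*(-2))*10 - (659/740 - 1*1582) = -(-12)*(1 - 4)*10 - (659/740 - 1582) = -(-12)*(-3)*10 - 1*(-1170021/740) = -6*6*10 + 1170021/740 = -36*10 + 1170021/740 = -360 + 1170021/740 = 903621/740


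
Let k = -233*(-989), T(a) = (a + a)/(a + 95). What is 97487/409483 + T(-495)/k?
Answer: 898625011577/3774401362840 ≈ 0.23808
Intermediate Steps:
T(a) = 2*a/(95 + a) (T(a) = (2*a)/(95 + a) = 2*a/(95 + a))
k = 230437
97487/409483 + T(-495)/k = 97487/409483 + (2*(-495)/(95 - 495))/230437 = 97487*(1/409483) + (2*(-495)/(-400))*(1/230437) = 97487/409483 + (2*(-495)*(-1/400))*(1/230437) = 97487/409483 + (99/40)*(1/230437) = 97487/409483 + 99/9217480 = 898625011577/3774401362840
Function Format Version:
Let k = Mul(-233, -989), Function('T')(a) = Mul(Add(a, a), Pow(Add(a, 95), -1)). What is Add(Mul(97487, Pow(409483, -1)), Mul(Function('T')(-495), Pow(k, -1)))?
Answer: Rational(898625011577, 3774401362840) ≈ 0.23808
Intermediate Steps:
Function('T')(a) = Mul(2, a, Pow(Add(95, a), -1)) (Function('T')(a) = Mul(Mul(2, a), Pow(Add(95, a), -1)) = Mul(2, a, Pow(Add(95, a), -1)))
k = 230437
Add(Mul(97487, Pow(409483, -1)), Mul(Function('T')(-495), Pow(k, -1))) = Add(Mul(97487, Pow(409483, -1)), Mul(Mul(2, -495, Pow(Add(95, -495), -1)), Pow(230437, -1))) = Add(Mul(97487, Rational(1, 409483)), Mul(Mul(2, -495, Pow(-400, -1)), Rational(1, 230437))) = Add(Rational(97487, 409483), Mul(Mul(2, -495, Rational(-1, 400)), Rational(1, 230437))) = Add(Rational(97487, 409483), Mul(Rational(99, 40), Rational(1, 230437))) = Add(Rational(97487, 409483), Rational(99, 9217480)) = Rational(898625011577, 3774401362840)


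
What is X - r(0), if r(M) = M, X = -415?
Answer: -415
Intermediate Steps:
X - r(0) = -415 - 1*0 = -415 + 0 = -415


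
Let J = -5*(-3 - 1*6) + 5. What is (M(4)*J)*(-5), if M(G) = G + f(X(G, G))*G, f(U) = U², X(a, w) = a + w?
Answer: -65000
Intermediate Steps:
J = 50 (J = -5*(-3 - 6) + 5 = -5*(-9) + 5 = 45 + 5 = 50)
M(G) = G + 4*G³ (M(G) = G + (G + G)²*G = G + (2*G)²*G = G + (4*G²)*G = G + 4*G³)
(M(4)*J)*(-5) = ((4 + 4*4³)*50)*(-5) = ((4 + 4*64)*50)*(-5) = ((4 + 256)*50)*(-5) = (260*50)*(-5) = 13000*(-5) = -65000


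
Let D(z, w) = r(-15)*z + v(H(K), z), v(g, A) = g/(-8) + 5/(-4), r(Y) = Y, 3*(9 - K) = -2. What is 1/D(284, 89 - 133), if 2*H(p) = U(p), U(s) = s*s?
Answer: -144/614461 ≈ -0.00023435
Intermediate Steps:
K = 29/3 (K = 9 - ⅓*(-2) = 9 + ⅔ = 29/3 ≈ 9.6667)
U(s) = s²
H(p) = p²/2
v(g, A) = -5/4 - g/8 (v(g, A) = g*(-⅛) + 5*(-¼) = -g/8 - 5/4 = -5/4 - g/8)
D(z, w) = -1021/144 - 15*z (D(z, w) = -15*z + (-5/4 - (29/3)²/16) = -15*z + (-5/4 - 841/(16*9)) = -15*z + (-5/4 - ⅛*841/18) = -15*z + (-5/4 - 841/144) = -15*z - 1021/144 = -1021/144 - 15*z)
1/D(284, 89 - 133) = 1/(-1021/144 - 15*284) = 1/(-1021/144 - 4260) = 1/(-614461/144) = -144/614461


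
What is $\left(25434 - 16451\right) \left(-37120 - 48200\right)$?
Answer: $-766429560$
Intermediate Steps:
$\left(25434 - 16451\right) \left(-37120 - 48200\right) = \left(25434 - 16451\right) \left(-85320\right) = 8983 \left(-85320\right) = -766429560$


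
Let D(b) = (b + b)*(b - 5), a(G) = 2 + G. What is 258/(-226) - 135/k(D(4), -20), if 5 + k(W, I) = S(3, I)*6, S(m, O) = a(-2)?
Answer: 2922/113 ≈ 25.858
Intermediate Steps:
S(m, O) = 0 (S(m, O) = 2 - 2 = 0)
D(b) = 2*b*(-5 + b) (D(b) = (2*b)*(-5 + b) = 2*b*(-5 + b))
k(W, I) = -5 (k(W, I) = -5 + 0*6 = -5 + 0 = -5)
258/(-226) - 135/k(D(4), -20) = 258/(-226) - 135/(-5) = 258*(-1/226) - 135*(-⅕) = -129/113 + 27 = 2922/113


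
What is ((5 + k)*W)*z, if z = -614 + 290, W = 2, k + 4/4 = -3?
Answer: -648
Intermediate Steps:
k = -4 (k = -1 - 3 = -4)
z = -324
((5 + k)*W)*z = ((5 - 4)*2)*(-324) = (1*2)*(-324) = 2*(-324) = -648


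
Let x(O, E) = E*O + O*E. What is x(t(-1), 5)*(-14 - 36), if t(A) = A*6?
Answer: 3000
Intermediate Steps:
t(A) = 6*A
x(O, E) = 2*E*O (x(O, E) = E*O + E*O = 2*E*O)
x(t(-1), 5)*(-14 - 36) = (2*5*(6*(-1)))*(-14 - 36) = (2*5*(-6))*(-50) = -60*(-50) = 3000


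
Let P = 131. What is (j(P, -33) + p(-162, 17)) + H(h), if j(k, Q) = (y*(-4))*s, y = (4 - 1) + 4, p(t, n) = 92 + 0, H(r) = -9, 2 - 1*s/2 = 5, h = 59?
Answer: 251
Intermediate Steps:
s = -6 (s = 4 - 2*5 = 4 - 10 = -6)
p(t, n) = 92
y = 7 (y = 3 + 4 = 7)
j(k, Q) = 168 (j(k, Q) = (7*(-4))*(-6) = -28*(-6) = 168)
(j(P, -33) + p(-162, 17)) + H(h) = (168 + 92) - 9 = 260 - 9 = 251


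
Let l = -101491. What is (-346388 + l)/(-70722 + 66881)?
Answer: 19473/167 ≈ 116.60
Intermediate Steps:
(-346388 + l)/(-70722 + 66881) = (-346388 - 101491)/(-70722 + 66881) = -447879/(-3841) = -447879*(-1/3841) = 19473/167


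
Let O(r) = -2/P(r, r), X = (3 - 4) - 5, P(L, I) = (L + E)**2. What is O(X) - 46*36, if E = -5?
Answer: -200378/121 ≈ -1656.0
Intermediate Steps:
P(L, I) = (-5 + L)**2 (P(L, I) = (L - 5)**2 = (-5 + L)**2)
X = -6 (X = -1 - 5 = -6)
O(r) = -2/(-5 + r)**2
O(X) - 46*36 = -2/(-5 - 6)**2 - 46*36 = -2/(-11)**2 - 1656 = -2*1/121 - 1656 = -2/121 - 1656 = -200378/121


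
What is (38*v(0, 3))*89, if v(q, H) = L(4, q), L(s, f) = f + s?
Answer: 13528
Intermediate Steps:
v(q, H) = 4 + q (v(q, H) = q + 4 = 4 + q)
(38*v(0, 3))*89 = (38*(4 + 0))*89 = (38*4)*89 = 152*89 = 13528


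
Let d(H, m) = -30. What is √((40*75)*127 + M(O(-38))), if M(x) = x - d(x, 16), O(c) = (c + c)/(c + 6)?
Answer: √6096518/4 ≈ 617.28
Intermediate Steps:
O(c) = 2*c/(6 + c) (O(c) = (2*c)/(6 + c) = 2*c/(6 + c))
M(x) = 30 + x (M(x) = x - 1*(-30) = x + 30 = 30 + x)
√((40*75)*127 + M(O(-38))) = √((40*75)*127 + (30 + 2*(-38)/(6 - 38))) = √(3000*127 + (30 + 2*(-38)/(-32))) = √(381000 + (30 + 2*(-38)*(-1/32))) = √(381000 + (30 + 19/8)) = √(381000 + 259/8) = √(3048259/8) = √6096518/4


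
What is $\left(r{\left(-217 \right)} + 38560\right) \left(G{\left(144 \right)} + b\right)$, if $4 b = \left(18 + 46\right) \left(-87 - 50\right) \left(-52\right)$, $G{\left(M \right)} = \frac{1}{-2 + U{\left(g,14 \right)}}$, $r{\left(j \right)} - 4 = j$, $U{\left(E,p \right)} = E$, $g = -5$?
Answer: $\frac{30596572789}{7} \approx 4.3709 \cdot 10^{9}$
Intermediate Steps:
$r{\left(j \right)} = 4 + j$
$G{\left(M \right)} = - \frac{1}{7}$ ($G{\left(M \right)} = \frac{1}{-2 - 5} = \frac{1}{-7} = - \frac{1}{7}$)
$b = 113984$ ($b = \frac{\left(18 + 46\right) \left(-87 - 50\right) \left(-52\right)}{4} = \frac{64 \left(-137\right) \left(-52\right)}{4} = \frac{\left(-8768\right) \left(-52\right)}{4} = \frac{1}{4} \cdot 455936 = 113984$)
$\left(r{\left(-217 \right)} + 38560\right) \left(G{\left(144 \right)} + b\right) = \left(\left(4 - 217\right) + 38560\right) \left(- \frac{1}{7} + 113984\right) = \left(-213 + 38560\right) \frac{797887}{7} = 38347 \cdot \frac{797887}{7} = \frac{30596572789}{7}$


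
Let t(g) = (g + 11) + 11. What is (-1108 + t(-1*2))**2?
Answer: 1183744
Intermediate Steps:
t(g) = 22 + g (t(g) = (11 + g) + 11 = 22 + g)
(-1108 + t(-1*2))**2 = (-1108 + (22 - 1*2))**2 = (-1108 + (22 - 2))**2 = (-1108 + 20)**2 = (-1088)**2 = 1183744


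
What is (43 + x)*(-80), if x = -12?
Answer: -2480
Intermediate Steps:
(43 + x)*(-80) = (43 - 12)*(-80) = 31*(-80) = -2480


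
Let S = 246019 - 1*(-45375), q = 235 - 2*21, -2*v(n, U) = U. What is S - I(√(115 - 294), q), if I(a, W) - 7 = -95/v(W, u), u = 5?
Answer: 291349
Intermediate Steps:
v(n, U) = -U/2
q = 193 (q = 235 - 1*42 = 235 - 42 = 193)
S = 291394 (S = 246019 + 45375 = 291394)
I(a, W) = 45 (I(a, W) = 7 - 95/((-½*5)) = 7 - 95/(-5/2) = 7 - 95*(-⅖) = 7 + 38 = 45)
S - I(√(115 - 294), q) = 291394 - 1*45 = 291394 - 45 = 291349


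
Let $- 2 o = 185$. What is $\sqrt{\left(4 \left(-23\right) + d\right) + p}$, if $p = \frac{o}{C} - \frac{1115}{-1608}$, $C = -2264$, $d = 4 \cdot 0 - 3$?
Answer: $\frac{i \sqrt{4880213560455}}{227532} \approx 9.7091 i$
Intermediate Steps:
$o = - \frac{185}{2}$ ($o = \left(- \frac{1}{2}\right) 185 = - \frac{185}{2} \approx -92.5$)
$d = -3$ ($d = 0 - 3 = -3$)
$p = \frac{668275}{910128}$ ($p = - \frac{185}{2 \left(-2264\right)} - \frac{1115}{-1608} = \left(- \frac{185}{2}\right) \left(- \frac{1}{2264}\right) - - \frac{1115}{1608} = \frac{185}{4528} + \frac{1115}{1608} = \frac{668275}{910128} \approx 0.73426$)
$\sqrt{\left(4 \left(-23\right) + d\right) + p} = \sqrt{\left(4 \left(-23\right) - 3\right) + \frac{668275}{910128}} = \sqrt{\left(-92 - 3\right) + \frac{668275}{910128}} = \sqrt{-95 + \frac{668275}{910128}} = \sqrt{- \frac{85793885}{910128}} = \frac{i \sqrt{4880213560455}}{227532}$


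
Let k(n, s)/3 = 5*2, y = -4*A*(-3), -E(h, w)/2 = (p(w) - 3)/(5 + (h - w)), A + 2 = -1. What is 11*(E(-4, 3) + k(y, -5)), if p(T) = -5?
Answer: 242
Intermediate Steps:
A = -3 (A = -2 - 1 = -3)
E(h, w) = 16/(5 + h - w) (E(h, w) = -2*(-5 - 3)/(5 + (h - w)) = -(-16)/(5 + h - w) = 16/(5 + h - w))
y = -36 (y = -4*(-3)*(-3) = 12*(-3) = -36)
k(n, s) = 30 (k(n, s) = 3*(5*2) = 3*10 = 30)
11*(E(-4, 3) + k(y, -5)) = 11*(16/(5 - 4 - 1*3) + 30) = 11*(16/(5 - 4 - 3) + 30) = 11*(16/(-2) + 30) = 11*(16*(-½) + 30) = 11*(-8 + 30) = 11*22 = 242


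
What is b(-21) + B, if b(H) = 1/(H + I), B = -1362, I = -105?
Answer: -171613/126 ≈ -1362.0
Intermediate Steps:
b(H) = 1/(-105 + H) (b(H) = 1/(H - 105) = 1/(-105 + H))
b(-21) + B = 1/(-105 - 21) - 1362 = 1/(-126) - 1362 = -1/126 - 1362 = -171613/126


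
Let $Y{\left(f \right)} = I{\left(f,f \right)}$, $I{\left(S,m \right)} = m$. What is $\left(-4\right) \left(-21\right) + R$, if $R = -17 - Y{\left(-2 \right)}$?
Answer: $69$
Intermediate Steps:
$Y{\left(f \right)} = f$
$R = -15$ ($R = -17 - -2 = -17 + 2 = -15$)
$\left(-4\right) \left(-21\right) + R = \left(-4\right) \left(-21\right) - 15 = 84 - 15 = 69$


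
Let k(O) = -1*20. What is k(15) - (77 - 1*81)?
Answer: -16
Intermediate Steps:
k(O) = -20
k(15) - (77 - 1*81) = -20 - (77 - 1*81) = -20 - (77 - 81) = -20 - 1*(-4) = -20 + 4 = -16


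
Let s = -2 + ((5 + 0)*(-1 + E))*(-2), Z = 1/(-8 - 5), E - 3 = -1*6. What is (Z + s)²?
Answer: 243049/169 ≈ 1438.2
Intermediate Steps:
E = -3 (E = 3 - 1*6 = 3 - 6 = -3)
Z = -1/13 (Z = 1/(-13) = -1/13 ≈ -0.076923)
s = 38 (s = -2 + ((5 + 0)*(-1 - 3))*(-2) = -2 + (5*(-4))*(-2) = -2 - 20*(-2) = -2 + 40 = 38)
(Z + s)² = (-1/13 + 38)² = (493/13)² = 243049/169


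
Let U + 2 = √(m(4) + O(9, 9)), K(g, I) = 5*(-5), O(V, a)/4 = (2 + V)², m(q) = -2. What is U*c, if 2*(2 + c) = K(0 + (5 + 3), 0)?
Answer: 29 - 29*√482/2 ≈ -289.34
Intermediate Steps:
O(V, a) = 4*(2 + V)²
K(g, I) = -25
c = -29/2 (c = -2 + (½)*(-25) = -2 - 25/2 = -29/2 ≈ -14.500)
U = -2 + √482 (U = -2 + √(-2 + 4*(2 + 9)²) = -2 + √(-2 + 4*11²) = -2 + √(-2 + 4*121) = -2 + √(-2 + 484) = -2 + √482 ≈ 19.954)
U*c = (-2 + √482)*(-29/2) = 29 - 29*√482/2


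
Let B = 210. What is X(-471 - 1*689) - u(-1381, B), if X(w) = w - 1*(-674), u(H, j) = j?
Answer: -696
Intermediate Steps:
X(w) = 674 + w (X(w) = w + 674 = 674 + w)
X(-471 - 1*689) - u(-1381, B) = (674 + (-471 - 1*689)) - 1*210 = (674 + (-471 - 689)) - 210 = (674 - 1160) - 210 = -486 - 210 = -696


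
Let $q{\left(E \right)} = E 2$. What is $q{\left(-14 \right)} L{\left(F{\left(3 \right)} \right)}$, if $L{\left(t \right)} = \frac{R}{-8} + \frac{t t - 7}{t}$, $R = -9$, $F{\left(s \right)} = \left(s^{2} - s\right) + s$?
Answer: $- \frac{4711}{18} \approx -261.72$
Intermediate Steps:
$F{\left(s \right)} = s^{2}$
$q{\left(E \right)} = 2 E$
$L{\left(t \right)} = \frac{9}{8} + \frac{-7 + t^{2}}{t}$ ($L{\left(t \right)} = - \frac{9}{-8} + \frac{t t - 7}{t} = \left(-9\right) \left(- \frac{1}{8}\right) + \frac{t^{2} - 7}{t} = \frac{9}{8} + \frac{-7 + t^{2}}{t}$)
$q{\left(-14 \right)} L{\left(F{\left(3 \right)} \right)} = 2 \left(-14\right) \left(\frac{9}{8} + 3^{2} - \frac{7}{3^{2}}\right) = - 28 \left(\frac{9}{8} + 9 - \frac{7}{9}\right) = \left(-28\right) \frac{673}{72} = - \frac{4711}{18}$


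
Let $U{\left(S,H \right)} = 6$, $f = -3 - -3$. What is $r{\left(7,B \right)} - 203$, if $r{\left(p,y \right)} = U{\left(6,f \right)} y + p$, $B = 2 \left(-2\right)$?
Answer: $-220$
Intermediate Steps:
$f = 0$ ($f = -3 + 3 = 0$)
$B = -4$
$r{\left(p,y \right)} = p + 6 y$ ($r{\left(p,y \right)} = 6 y + p = p + 6 y$)
$r{\left(7,B \right)} - 203 = \left(7 + 6 \left(-4\right)\right) - 203 = \left(7 - 24\right) - 203 = -17 - 203 = -220$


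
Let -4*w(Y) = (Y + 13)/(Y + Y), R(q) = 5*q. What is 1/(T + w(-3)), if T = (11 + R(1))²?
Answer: 12/3077 ≈ 0.0038999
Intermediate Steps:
T = 256 (T = (11 + 5*1)² = (11 + 5)² = 16² = 256)
w(Y) = -(13 + Y)/(8*Y) (w(Y) = -(Y + 13)/(4*(Y + Y)) = -(13 + Y)/(4*(2*Y)) = -(13 + Y)*1/(2*Y)/4 = -(13 + Y)/(8*Y))
1/(T + w(-3)) = 1/(256 + (⅛)*(-13 - 1*(-3))/(-3)) = 1/(256 + (⅛)*(-⅓)*(-13 + 3)) = 1/(256 + (⅛)*(-⅓)*(-10)) = 1/(256 + 5/12) = 1/(3077/12) = 12/3077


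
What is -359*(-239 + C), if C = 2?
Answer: 85083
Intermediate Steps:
-359*(-239 + C) = -359*(-239 + 2) = -359*(-237) = 85083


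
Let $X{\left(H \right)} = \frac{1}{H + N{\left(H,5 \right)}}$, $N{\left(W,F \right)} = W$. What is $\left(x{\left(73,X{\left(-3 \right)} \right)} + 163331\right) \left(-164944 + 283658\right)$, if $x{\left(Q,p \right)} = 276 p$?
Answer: $19384215490$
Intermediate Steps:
$X{\left(H \right)} = \frac{1}{2 H}$ ($X{\left(H \right)} = \frac{1}{H + H} = \frac{1}{2 H}$)
$\left(x{\left(73,X{\left(-3 \right)} \right)} + 163331\right) \left(-164944 + 283658\right) = \left(276 \frac{1}{2 \left(-3\right)} + 163331\right) \left(-164944 + 283658\right) = \left(276 \cdot \frac{1}{2} \left(- \frac{1}{3}\right) + 163331\right) 118714 = \left(276 \left(- \frac{1}{6}\right) + 163331\right) 118714 = \left(-46 + 163331\right) 118714 = 163285 \cdot 118714 = 19384215490$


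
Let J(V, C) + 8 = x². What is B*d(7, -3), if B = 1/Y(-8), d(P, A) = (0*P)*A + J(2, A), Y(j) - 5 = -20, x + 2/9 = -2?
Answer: 248/1215 ≈ 0.20412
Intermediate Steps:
x = -20/9 (x = -2/9 - 2 = -20/9 ≈ -2.2222)
Y(j) = -15 (Y(j) = 5 - 20 = -15)
J(V, C) = -248/81 (J(V, C) = -8 + (-20/9)² = -8 + 400/81 = -248/81)
d(P, A) = -248/81 (d(P, A) = (0*P)*A - 248/81 = 0*A - 248/81 = 0 - 248/81 = -248/81)
B = -1/15 (B = 1/(-15) = -1/15 ≈ -0.066667)
B*d(7, -3) = -1/15*(-248/81) = 248/1215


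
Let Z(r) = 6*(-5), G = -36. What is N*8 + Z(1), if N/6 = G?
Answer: -1758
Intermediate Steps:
Z(r) = -30
N = -216 (N = 6*(-36) = -216)
N*8 + Z(1) = -216*8 - 30 = -1728 - 30 = -1758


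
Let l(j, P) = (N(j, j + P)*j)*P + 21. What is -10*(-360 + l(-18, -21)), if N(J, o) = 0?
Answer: 3390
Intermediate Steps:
l(j, P) = 21 (l(j, P) = (0*j)*P + 21 = 0*P + 21 = 0 + 21 = 21)
-10*(-360 + l(-18, -21)) = -10*(-360 + 21) = -10*(-339) = 3390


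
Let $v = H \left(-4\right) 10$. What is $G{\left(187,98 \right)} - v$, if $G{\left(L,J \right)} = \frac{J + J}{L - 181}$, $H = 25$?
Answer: $\frac{3098}{3} \approx 1032.7$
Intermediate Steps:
$G{\left(L,J \right)} = \frac{2 J}{-181 + L}$
$v = -1000$ ($v = 25 \left(-4\right) 10 = \left(-100\right) 10 = -1000$)
$G{\left(187,98 \right)} - v = 2 \cdot 98 \frac{1}{-181 + 187} - -1000 = 2 \cdot 98 \cdot \frac{1}{6} + 1000 = \frac{98}{3} + 1000 = \frac{3098}{3}$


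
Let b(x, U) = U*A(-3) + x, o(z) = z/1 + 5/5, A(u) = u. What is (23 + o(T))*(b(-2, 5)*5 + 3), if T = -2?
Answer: -1804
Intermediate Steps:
o(z) = 1 + z (o(z) = z*1 + 5*(⅕) = z + 1 = 1 + z)
b(x, U) = x - 3*U (b(x, U) = U*(-3) + x = -3*U + x = x - 3*U)
(23 + o(T))*(b(-2, 5)*5 + 3) = (23 + (1 - 2))*((-2 - 3*5)*5 + 3) = (23 - 1)*((-2 - 15)*5 + 3) = 22*(-17*5 + 3) = 22*(-85 + 3) = 22*(-82) = -1804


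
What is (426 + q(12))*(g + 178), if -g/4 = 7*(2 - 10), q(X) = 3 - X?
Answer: 167634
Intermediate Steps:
g = 224 (g = -28*(2 - 10) = -28*(-8) = -4*(-56) = 224)
(426 + q(12))*(g + 178) = (426 + (3 - 1*12))*(224 + 178) = (426 + (3 - 12))*402 = (426 - 9)*402 = 417*402 = 167634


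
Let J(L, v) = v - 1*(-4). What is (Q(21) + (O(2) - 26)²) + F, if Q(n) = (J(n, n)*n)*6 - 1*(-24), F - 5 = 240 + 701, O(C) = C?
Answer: 4696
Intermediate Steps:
J(L, v) = 4 + v (J(L, v) = v + 4 = 4 + v)
F = 946 (F = 5 + (240 + 701) = 5 + 941 = 946)
Q(n) = 24 + 6*n*(4 + n) (Q(n) = ((4 + n)*n)*6 - 1*(-24) = (n*(4 + n))*6 + 24 = 6*n*(4 + n) + 24 = 24 + 6*n*(4 + n))
(Q(21) + (O(2) - 26)²) + F = ((24 + 6*21*(4 + 21)) + (2 - 26)²) + 946 = ((24 + 6*21*25) + (-24)²) + 946 = ((24 + 3150) + 576) + 946 = (3174 + 576) + 946 = 3750 + 946 = 4696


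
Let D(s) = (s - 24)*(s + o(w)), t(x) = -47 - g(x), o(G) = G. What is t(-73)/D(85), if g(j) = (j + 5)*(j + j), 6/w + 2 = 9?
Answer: -69825/36661 ≈ -1.9046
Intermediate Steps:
w = 6/7 (w = 6/(-2 + 9) = 6/7 ≈ 0.85714)
g(j) = 2*j*(5 + j) (g(j) = (5 + j)*(2*j) = 2*j*(5 + j))
t(x) = -47 - 2*x*(5 + x)
D(s) = (-24 + s)*(6/7 + s) (D(s) = (s - 24)*(s + 6/7) = (-24 + s)*(6/7 + s))
t(-73)/D(85) = (-47 - 2*(-73)*(5 - 73))/(-144/7 + 85**2 - 162/7*85) = (-47 - 2*(-73)*(-68))/(-144/7 + 7225 - 13770/7) = (-47 - 9928)/(36661/7) = -9975*7/36661 = -69825/36661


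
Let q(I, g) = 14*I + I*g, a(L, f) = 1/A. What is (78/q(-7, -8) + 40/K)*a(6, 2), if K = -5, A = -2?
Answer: 69/14 ≈ 4.9286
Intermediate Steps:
a(L, f) = -½ (a(L, f) = 1/(-2) = 1*(-½) = -½)
(78/q(-7, -8) + 40/K)*a(6, 2) = (78/((-7*(14 - 8))) + 40/(-5))*(-½) = (78/((-7*6)) + 40*(-⅕))*(-½) = (78/(-42) - 8)*(-½) = (78*(-1/42) - 8)*(-½) = (-13/7 - 8)*(-½) = -69/7*(-½) = 69/14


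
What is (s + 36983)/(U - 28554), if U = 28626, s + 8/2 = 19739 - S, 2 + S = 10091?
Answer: 5181/8 ≈ 647.63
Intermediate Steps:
S = 10089 (S = -2 + 10091 = 10089)
s = 9646 (s = -4 + (19739 - 1*10089) = -4 + (19739 - 10089) = -4 + 9650 = 9646)
(s + 36983)/(U - 28554) = (9646 + 36983)/(28626 - 28554) = 46629/72 = 46629*(1/72) = 5181/8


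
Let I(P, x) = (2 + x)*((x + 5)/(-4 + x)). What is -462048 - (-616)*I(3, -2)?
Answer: -462048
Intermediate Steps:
I(P, x) = (2 + x)*(5 + x)/(-4 + x) (I(P, x) = (2 + x)*((5 + x)/(-4 + x)) = (2 + x)*(5 + x)/(-4 + x))
-462048 - (-616)*I(3, -2) = -462048 - (-616)*(10 + (-2)² + 7*(-2))/(-4 - 2) = -462048 - (-616)*(10 + 4 - 14)/(-6) = -462048 - (-616)*(-⅙*0) = -462048 - (-616)*0 = -462048 - 1*0 = -462048 + 0 = -462048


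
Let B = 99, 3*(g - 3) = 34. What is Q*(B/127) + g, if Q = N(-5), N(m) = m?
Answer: 3976/381 ≈ 10.436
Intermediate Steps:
g = 43/3 (g = 3 + (1/3)*34 = 3 + 34/3 = 43/3 ≈ 14.333)
Q = -5
Q*(B/127) + g = -495/127 + 43/3 = 3976/381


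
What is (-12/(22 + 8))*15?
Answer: -6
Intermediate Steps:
(-12/(22 + 8))*15 = (-12/30)*15 = ((1/30)*(-12))*15 = -2/5*15 = -6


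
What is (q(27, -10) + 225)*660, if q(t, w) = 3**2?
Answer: 154440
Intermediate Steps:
q(t, w) = 9
(q(27, -10) + 225)*660 = (9 + 225)*660 = 234*660 = 154440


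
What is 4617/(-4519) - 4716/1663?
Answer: -28989675/7515097 ≈ -3.8575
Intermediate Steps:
4617/(-4519) - 4716/1663 = 4617*(-1/4519) - 4716*1/1663 = -4617/4519 - 4716/1663 = -28989675/7515097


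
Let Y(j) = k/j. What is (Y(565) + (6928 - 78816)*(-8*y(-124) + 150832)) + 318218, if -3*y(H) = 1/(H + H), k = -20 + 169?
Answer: -569729241931333/52545 ≈ -1.0843e+10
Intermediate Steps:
k = 149
y(H) = -1/(6*H) (y(H) = -1/(3*(H + H)) = -1/(2*H)/3 = -1/(6*H))
Y(j) = 149/j
(Y(565) + (6928 - 78816)*(-8*y(-124) + 150832)) + 318218 = (149/565 + (6928 - 78816)*(-(-4)/(3*(-124)) + 150832)) + 318218 = (149*(1/565) - 71888*(-(-4)*(-1)/(3*124) + 150832)) + 318218 = (149/565 - 71888*(-8*1/744 + 150832)) + 318218 = (149/565 - 71888*(-1/93 + 150832)) + 318218 = (149/565 - 71888*14027375/93) + 318218 = (149/565 - 1008399934000/93) + 318218 = -569745962696143/52545 + 318218 = -569729241931333/52545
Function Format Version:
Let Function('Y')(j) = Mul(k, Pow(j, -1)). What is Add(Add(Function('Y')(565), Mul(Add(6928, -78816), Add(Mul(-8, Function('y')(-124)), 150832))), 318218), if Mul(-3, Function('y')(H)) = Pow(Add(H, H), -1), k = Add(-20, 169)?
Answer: Rational(-569729241931333, 52545) ≈ -1.0843e+10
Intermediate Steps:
k = 149
Function('y')(H) = Mul(Rational(-1, 6), Pow(H, -1)) (Function('y')(H) = Mul(Rational(-1, 3), Pow(Add(H, H), -1)) = Mul(Rational(-1, 3), Pow(Mul(2, H), -1)) = Mul(Rational(-1, 3), Mul(Rational(1, 2), Pow(H, -1))) = Mul(Rational(-1, 6), Pow(H, -1)))
Function('Y')(j) = Mul(149, Pow(j, -1))
Add(Add(Function('Y')(565), Mul(Add(6928, -78816), Add(Mul(-8, Function('y')(-124)), 150832))), 318218) = Add(Add(Mul(149, Pow(565, -1)), Mul(Add(6928, -78816), Add(Mul(-8, Mul(Rational(-1, 6), Pow(-124, -1))), 150832))), 318218) = Add(Add(Mul(149, Rational(1, 565)), Mul(-71888, Add(Mul(-8, Mul(Rational(-1, 6), Rational(-1, 124))), 150832))), 318218) = Add(Add(Rational(149, 565), Mul(-71888, Add(Mul(-8, Rational(1, 744)), 150832))), 318218) = Add(Add(Rational(149, 565), Mul(-71888, Add(Rational(-1, 93), 150832))), 318218) = Add(Add(Rational(149, 565), Mul(-71888, Rational(14027375, 93))), 318218) = Add(Add(Rational(149, 565), Rational(-1008399934000, 93)), 318218) = Add(Rational(-569745962696143, 52545), 318218) = Rational(-569729241931333, 52545)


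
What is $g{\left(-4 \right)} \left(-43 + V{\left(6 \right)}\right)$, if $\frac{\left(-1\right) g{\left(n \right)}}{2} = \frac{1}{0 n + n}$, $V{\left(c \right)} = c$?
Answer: $- \frac{37}{2} \approx -18.5$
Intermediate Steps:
$g{\left(n \right)} = - \frac{2}{n}$ ($g{\left(n \right)} = - \frac{2}{0 n + n} = - \frac{2}{0 + n} = - \frac{2}{n}$)
$g{\left(-4 \right)} \left(-43 + V{\left(6 \right)}\right) = - \frac{2}{-4} \left(-43 + 6\right) = \left(-2\right) \left(- \frac{1}{4}\right) \left(-37\right) = \frac{1}{2} \left(-37\right) = - \frac{37}{2}$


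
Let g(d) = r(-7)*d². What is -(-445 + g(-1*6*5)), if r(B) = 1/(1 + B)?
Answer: 595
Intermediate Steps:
g(d) = -d²/6 (g(d) = d²/(1 - 7) = d²/(-6) = -d²/6)
-(-445 + g(-1*6*5)) = -(-445 - (-1*6*5)²/6) = -(-445 - (-6*5)²/6) = -(-445 - ⅙*(-30)²) = -(-445 - ⅙*900) = -(-445 - 150) = -1*(-595) = 595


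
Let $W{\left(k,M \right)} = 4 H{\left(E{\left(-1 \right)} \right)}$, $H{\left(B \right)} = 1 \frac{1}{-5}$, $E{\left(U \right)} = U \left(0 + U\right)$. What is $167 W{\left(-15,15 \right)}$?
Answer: $- \frac{668}{5} \approx -133.6$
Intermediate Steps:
$E{\left(U \right)} = U^{2}$ ($E{\left(U \right)} = U U = U^{2}$)
$H{\left(B \right)} = - \frac{1}{5}$ ($H{\left(B \right)} = 1 \left(- \frac{1}{5}\right) = - \frac{1}{5}$)
$W{\left(k,M \right)} = - \frac{4}{5}$ ($W{\left(k,M \right)} = 4 \left(- \frac{1}{5}\right) = - \frac{4}{5}$)
$167 W{\left(-15,15 \right)} = 167 \left(- \frac{4}{5}\right) = - \frac{668}{5}$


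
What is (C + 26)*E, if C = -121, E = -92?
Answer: 8740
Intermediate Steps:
(C + 26)*E = (-121 + 26)*(-92) = -95*(-92) = 8740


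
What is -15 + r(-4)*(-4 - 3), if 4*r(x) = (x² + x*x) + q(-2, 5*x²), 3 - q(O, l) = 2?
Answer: -291/4 ≈ -72.750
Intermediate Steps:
q(O, l) = 1 (q(O, l) = 3 - 1*2 = 3 - 2 = 1)
r(x) = ¼ + x²/2 (r(x) = ((x² + x*x) + 1)/4 = ((x² + x²) + 1)/4 = (2*x² + 1)/4 = (1 + 2*x²)/4 = ¼ + x²/2)
-15 + r(-4)*(-4 - 3) = -15 + (¼ + (½)*(-4)²)*(-4 - 3) = -15 + (¼ + (½)*16)*(-7) = -15 + (¼ + 8)*(-7) = -15 + (33/4)*(-7) = -15 - 231/4 = -291/4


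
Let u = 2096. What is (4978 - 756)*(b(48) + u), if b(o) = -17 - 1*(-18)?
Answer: 8853534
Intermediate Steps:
b(o) = 1 (b(o) = -17 + 18 = 1)
(4978 - 756)*(b(48) + u) = (4978 - 756)*(1 + 2096) = 4222*2097 = 8853534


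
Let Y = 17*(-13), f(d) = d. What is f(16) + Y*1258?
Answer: -278002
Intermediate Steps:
Y = -221
f(16) + Y*1258 = 16 - 221*1258 = 16 - 278018 = -278002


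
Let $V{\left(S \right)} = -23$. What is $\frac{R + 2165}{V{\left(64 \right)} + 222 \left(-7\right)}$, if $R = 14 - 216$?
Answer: $- \frac{1963}{1577} \approx -1.2448$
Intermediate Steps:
$R = -202$ ($R = 14 - 216 = -202$)
$\frac{R + 2165}{V{\left(64 \right)} + 222 \left(-7\right)} = \frac{-202 + 2165}{-23 + 222 \left(-7\right)} = \frac{1963}{-23 - 1554} = \frac{1963}{-1577} = 1963 \left(- \frac{1}{1577}\right) = - \frac{1963}{1577}$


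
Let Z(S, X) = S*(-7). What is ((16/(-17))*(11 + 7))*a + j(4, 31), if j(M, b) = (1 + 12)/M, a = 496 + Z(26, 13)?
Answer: -361507/68 ≈ -5316.3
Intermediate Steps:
Z(S, X) = -7*S
a = 314 (a = 496 - 7*26 = 496 - 182 = 314)
j(M, b) = 13/M
((16/(-17))*(11 + 7))*a + j(4, 31) = ((16/(-17))*(11 + 7))*314 + 13/4 = ((16*(-1/17))*18)*314 + 13*(1/4) = -16/17*18*314 + 13/4 = -288/17*314 + 13/4 = -90432/17 + 13/4 = -361507/68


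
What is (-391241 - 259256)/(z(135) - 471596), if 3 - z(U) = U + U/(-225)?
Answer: 3252485/2358637 ≈ 1.3790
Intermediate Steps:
z(U) = 3 - 224*U/225 (z(U) = 3 - (U + U/(-225)) = 3 - (U + U*(-1/225)) = 3 - (U - U/225) = 3 - 224*U/225)
(-391241 - 259256)/(z(135) - 471596) = (-391241 - 259256)/((3 - 224/225*135) - 471596) = -650497/((3 - 672/5) - 471596) = -650497/(-657/5 - 471596) = -650497/(-2358637/5) = -650497*(-5/2358637) = 3252485/2358637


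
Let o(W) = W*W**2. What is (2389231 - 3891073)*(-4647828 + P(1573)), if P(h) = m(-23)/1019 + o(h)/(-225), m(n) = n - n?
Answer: 2471972267321638/75 ≈ 3.2960e+13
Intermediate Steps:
m(n) = 0
o(W) = W**3
P(h) = -h**3/225 (P(h) = 0/1019 + h**3/(-225) = 0*(1/1019) + h**3*(-1/225) = 0 - h**3/225 = -h**3/225)
(2389231 - 3891073)*(-4647828 + P(1573)) = (2389231 - 3891073)*(-4647828 - 1/225*1573**3) = -1501842*(-4647828 - 1/225*3892119517) = -1501842*(-4647828 - 3892119517/225) = -1501842*(-4937880817/225) = 2471972267321638/75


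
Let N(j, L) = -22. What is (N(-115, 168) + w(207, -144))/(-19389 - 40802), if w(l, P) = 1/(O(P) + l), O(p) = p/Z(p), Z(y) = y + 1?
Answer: 654247/1790381295 ≈ 0.00036542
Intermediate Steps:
Z(y) = 1 + y
O(p) = p/(1 + p)
w(l, P) = 1/(l + P/(1 + P)) (w(l, P) = 1/(P/(1 + P) + l) = 1/(l + P/(1 + P)))
(N(-115, 168) + w(207, -144))/(-19389 - 40802) = (-22 + (1 - 144)/(-144 + 207*(1 - 144)))/(-19389 - 40802) = (-22 - 143/(-144 + 207*(-143)))/(-60191) = (-22 - 143/(-144 - 29601))*(-1/60191) = (-22 - 143/(-29745))*(-1/60191) = (-22 - 1/29745*(-143))*(-1/60191) = (-22 + 143/29745)*(-1/60191) = -654247/29745*(-1/60191) = 654247/1790381295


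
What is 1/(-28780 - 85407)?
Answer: -1/114187 ≈ -8.7576e-6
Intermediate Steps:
1/(-28780 - 85407) = 1/(-114187) = -1/114187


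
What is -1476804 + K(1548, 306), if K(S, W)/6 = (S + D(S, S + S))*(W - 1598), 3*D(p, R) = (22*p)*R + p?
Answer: -272467656516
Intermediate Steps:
D(p, R) = p/3 + 22*R*p/3 (D(p, R) = ((22*p)*R + p)/3 = (22*R*p + p)/3 = (p + 22*R*p)/3 = p/3 + 22*R*p/3)
K(S, W) = 6*(-1598 + W)*(S + S*(1 + 44*S)/3) (K(S, W) = 6*((S + S*(1 + 22*(S + S))/3)*(W - 1598)) = 6*((S + S*(1 + 22*(2*S))/3)*(-1598 + W)) = 6*((S + S*(1 + 44*S)/3)*(-1598 + W)) = 6*((-1598 + W)*(S + S*(1 + 44*S)/3)) = 6*(-1598 + W)*(S + S*(1 + 44*S)/3))
-1476804 + K(1548, 306) = -1476804 + 8*1548*(-1598 + 306 - 17578*1548 + 11*1548*306) = -1476804 + 8*1548*(-1598 + 306 - 27210744 + 5210568) = -1476804 + 8*1548*(-22001468) = -1476804 - 272466179712 = -272467656516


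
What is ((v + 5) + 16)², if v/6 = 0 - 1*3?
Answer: 9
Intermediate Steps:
v = -18 (v = 6*(0 - 1*3) = 6*(0 - 3) = 6*(-3) = -18)
((v + 5) + 16)² = ((-18 + 5) + 16)² = (-13 + 16)² = 3² = 9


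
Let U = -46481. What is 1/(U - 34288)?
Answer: -1/80769 ≈ -1.2381e-5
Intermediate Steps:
1/(U - 34288) = 1/(-46481 - 34288) = 1/(-80769) = -1/80769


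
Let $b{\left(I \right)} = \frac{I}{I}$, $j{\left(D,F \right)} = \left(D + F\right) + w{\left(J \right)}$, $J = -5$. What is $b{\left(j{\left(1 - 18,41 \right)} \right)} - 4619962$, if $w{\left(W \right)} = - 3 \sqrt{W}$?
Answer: $-4619961$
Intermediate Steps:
$j{\left(D,F \right)} = D + F - 3 i \sqrt{5}$ ($j{\left(D,F \right)} = \left(D + F\right) - 3 \sqrt{-5} = \left(D + F\right) - 3 i \sqrt{5} = D + F - 3 i \sqrt{5}$)
$b{\left(I \right)} = 1$
$b{\left(j{\left(1 - 18,41 \right)} \right)} - 4619962 = 1 - 4619962 = -4619961$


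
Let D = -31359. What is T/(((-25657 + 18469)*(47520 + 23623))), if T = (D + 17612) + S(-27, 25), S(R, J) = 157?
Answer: 2265/85229314 ≈ 2.6575e-5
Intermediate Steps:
T = -13590 (T = (-31359 + 17612) + 157 = -13747 + 157 = -13590)
T/(((-25657 + 18469)*(47520 + 23623))) = -13590*1/((-25657 + 18469)*(47520 + 23623)) = -13590/((-7188*71143)) = -13590/(-511375884) = -13590*(-1/511375884) = 2265/85229314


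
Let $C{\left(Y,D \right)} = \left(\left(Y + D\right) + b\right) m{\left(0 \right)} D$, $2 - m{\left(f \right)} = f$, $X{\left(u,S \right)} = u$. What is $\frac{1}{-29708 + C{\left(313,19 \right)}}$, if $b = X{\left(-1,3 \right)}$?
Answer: $- \frac{1}{17130} \approx -5.8377 \cdot 10^{-5}$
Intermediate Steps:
$m{\left(f \right)} = 2 - f$
$b = -1$
$C{\left(Y,D \right)} = D \left(-2 + 2 D + 2 Y\right)$ ($C{\left(Y,D \right)} = \left(\left(Y + D\right) - 1\right) \left(2 - 0\right) D = \left(\left(D + Y\right) - 1\right) \left(2 + 0\right) D = \left(-1 + D + Y\right) 2 D = \left(-2 + 2 D + 2 Y\right) D = D \left(-2 + 2 D + 2 Y\right)$)
$\frac{1}{-29708 + C{\left(313,19 \right)}} = \frac{1}{-29708 + 2 \cdot 19 \left(-1 + 19 + 313\right)} = \frac{1}{-29708 + 2 \cdot 19 \cdot 331} = \frac{1}{-29708 + 12578} = \frac{1}{-17130} = - \frac{1}{17130}$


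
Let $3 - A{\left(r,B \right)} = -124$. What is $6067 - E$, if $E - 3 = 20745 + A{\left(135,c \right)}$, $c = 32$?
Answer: $-14808$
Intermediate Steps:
$A{\left(r,B \right)} = 127$ ($A{\left(r,B \right)} = 3 - -124 = 3 + 124 = 127$)
$E = 20875$ ($E = 3 + \left(20745 + 127\right) = 3 + 20872 = 20875$)
$6067 - E = 6067 - 20875 = -14808$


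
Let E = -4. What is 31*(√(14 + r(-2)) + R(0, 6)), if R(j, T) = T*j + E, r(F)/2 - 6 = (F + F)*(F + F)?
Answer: -124 + 31*√58 ≈ 112.09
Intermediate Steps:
r(F) = 12 + 8*F² (r(F) = 12 + 2*((F + F)*(F + F)) = 12 + 2*((2*F)*(2*F)) = 12 + 2*(4*F²) = 12 + 8*F²)
R(j, T) = -4 + T*j (R(j, T) = T*j - 4 = -4 + T*j)
31*(√(14 + r(-2)) + R(0, 6)) = 31*(√(14 + (12 + 8*(-2)²)) + (-4 + 6*0)) = 31*(√(14 + (12 + 8*4)) + (-4 + 0)) = 31*(√(14 + (12 + 32)) - 4) = 31*(√(14 + 44) - 4) = 31*(√58 - 4) = 31*(-4 + √58) = -124 + 31*√58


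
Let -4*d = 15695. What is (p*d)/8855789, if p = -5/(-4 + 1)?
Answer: -78475/106269468 ≈ -0.00073845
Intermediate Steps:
d = -15695/4 (d = -¼*15695 = -15695/4 ≈ -3923.8)
p = 5/3 (p = -5/(-3) = -⅓*(-5) = 5/3 ≈ 1.6667)
(p*d)/8855789 = ((5/3)*(-15695/4))/8855789 = -78475/12*1/8855789 = -78475/106269468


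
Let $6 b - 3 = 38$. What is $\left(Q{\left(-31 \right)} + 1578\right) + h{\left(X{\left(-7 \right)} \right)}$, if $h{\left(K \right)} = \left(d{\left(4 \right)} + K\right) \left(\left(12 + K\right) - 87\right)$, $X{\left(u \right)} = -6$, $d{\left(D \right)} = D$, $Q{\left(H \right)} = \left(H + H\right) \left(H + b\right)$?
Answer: $\frac{9715}{3} \approx 3238.3$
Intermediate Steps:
$b = \frac{41}{6}$ ($b = \frac{1}{2} + \frac{1}{6} \cdot 38 = \frac{1}{2} + \frac{19}{3} = \frac{41}{6} \approx 6.8333$)
$Q{\left(H \right)} = 2 H \left(\frac{41}{6} + H\right)$ ($Q{\left(H \right)} = \left(H + H\right) \left(H + \frac{41}{6}\right) = 2 H \left(\frac{41}{6} + H\right)$)
$h{\left(K \right)} = \left(-75 + K\right) \left(4 + K\right)$ ($h{\left(K \right)} = \left(4 + K\right) \left(\left(12 + K\right) - 87\right) = \left(4 + K\right) \left(-75 + K\right) = \left(-75 + K\right) \left(4 + K\right)$)
$\left(Q{\left(-31 \right)} + 1578\right) + h{\left(X{\left(-7 \right)} \right)} = \left(\frac{1}{3} \left(-31\right) \left(41 + 6 \left(-31\right)\right) + 1578\right) - \left(-126 - 36\right) = \left(\frac{1}{3} \left(-31\right) \left(41 - 186\right) + 1578\right) + \left(-300 + 36 + 426\right) = \left(\frac{1}{3} \left(-31\right) \left(-145\right) + 1578\right) + 162 = \left(\frac{4495}{3} + 1578\right) + 162 = \frac{9229}{3} + 162 = \frac{9715}{3}$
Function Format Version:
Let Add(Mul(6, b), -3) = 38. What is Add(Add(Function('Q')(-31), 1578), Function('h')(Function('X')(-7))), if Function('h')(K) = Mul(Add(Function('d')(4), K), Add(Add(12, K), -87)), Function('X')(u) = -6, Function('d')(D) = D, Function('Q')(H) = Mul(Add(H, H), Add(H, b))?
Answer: Rational(9715, 3) ≈ 3238.3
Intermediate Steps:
b = Rational(41, 6) (b = Add(Rational(1, 2), Mul(Rational(1, 6), 38)) = Add(Rational(1, 2), Rational(19, 3)) = Rational(41, 6) ≈ 6.8333)
Function('Q')(H) = Mul(2, H, Add(Rational(41, 6), H)) (Function('Q')(H) = Mul(Add(H, H), Add(H, Rational(41, 6))) = Mul(Mul(2, H), Add(Rational(41, 6), H)) = Mul(2, H, Add(Rational(41, 6), H)))
Function('h')(K) = Mul(Add(-75, K), Add(4, K)) (Function('h')(K) = Mul(Add(4, K), Add(Add(12, K), -87)) = Mul(Add(4, K), Add(-75, K)) = Mul(Add(-75, K), Add(4, K)))
Add(Add(Function('Q')(-31), 1578), Function('h')(Function('X')(-7))) = Add(Add(Mul(Rational(1, 3), -31, Add(41, Mul(6, -31))), 1578), Add(-300, Pow(-6, 2), Mul(-71, -6))) = Add(Add(Mul(Rational(1, 3), -31, Add(41, -186)), 1578), Add(-300, 36, 426)) = Add(Add(Mul(Rational(1, 3), -31, -145), 1578), 162) = Add(Add(Rational(4495, 3), 1578), 162) = Add(Rational(9229, 3), 162) = Rational(9715, 3)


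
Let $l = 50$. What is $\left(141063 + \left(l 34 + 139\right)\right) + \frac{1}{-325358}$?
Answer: $\frac{46494308915}{325358} \approx 1.429 \cdot 10^{5}$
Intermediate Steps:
$\left(141063 + \left(l 34 + 139\right)\right) + \frac{1}{-325358} = \left(141063 + \left(50 \cdot 34 + 139\right)\right) + \frac{1}{-325358} = \left(141063 + \left(1700 + 139\right)\right) - \frac{1}{325358} = \left(141063 + 1839\right) - \frac{1}{325358} = 142902 - \frac{1}{325358} = \frac{46494308915}{325358}$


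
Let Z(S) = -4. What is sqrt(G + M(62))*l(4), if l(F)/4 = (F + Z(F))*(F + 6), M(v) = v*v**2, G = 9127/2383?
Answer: 0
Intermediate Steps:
G = 9127/2383 (G = 9127*(1/2383) = 9127/2383 ≈ 3.8300)
M(v) = v**3
l(F) = 4*(-4 + F)*(6 + F) (l(F) = 4*((F - 4)*(F + 6)) = 4*((-4 + F)*(6 + F)) = 4*(-4 + F)*(6 + F))
sqrt(G + M(62))*l(4) = sqrt(9127/2383 + 62**3)*(-96 + 4*4**2 + 8*4) = sqrt(9127/2383 + 238328)*(-96 + 4*16 + 32) = sqrt(567944751/2383)*(-96 + 64 + 32) = (sqrt(1353412341633)/2383)*0 = 0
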